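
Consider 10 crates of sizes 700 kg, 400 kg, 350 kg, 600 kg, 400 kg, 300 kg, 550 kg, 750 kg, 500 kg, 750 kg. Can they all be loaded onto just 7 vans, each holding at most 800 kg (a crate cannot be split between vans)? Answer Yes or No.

No

Total = 5300 kg; ⌈5300/800⌉ = 7.
The bound of 7 does not rule out 7, but exhaustive search shows no assignment into 7 vans of capacity 800 kg exists — the minimum is 8.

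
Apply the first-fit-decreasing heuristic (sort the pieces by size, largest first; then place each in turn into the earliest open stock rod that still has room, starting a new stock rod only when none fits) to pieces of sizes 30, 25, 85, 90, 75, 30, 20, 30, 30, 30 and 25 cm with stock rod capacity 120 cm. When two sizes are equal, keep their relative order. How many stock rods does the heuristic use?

Sorted descending: 90, 85, 75, 30, 30, 30, 30, 30, 25, 25, 20.
  90 → stock rod 1 (new)  [load 90/120]
  85 → stock rod 2 (new)  [load 85/120]
  75 → stock rod 3 (new)  [load 75/120]
  30 → stock rod 1  [load 120/120]
  30 → stock rod 2  [load 115/120]
  30 → stock rod 3  [load 105/120]
  30 → stock rod 4 (new)  [load 30/120]
  30 → stock rod 4  [load 60/120]
  25 → stock rod 4  [load 85/120]
  25 → stock rod 4  [load 110/120]
  20 → stock rod 5 (new)  [load 20/120]
5 stock rods opened.

5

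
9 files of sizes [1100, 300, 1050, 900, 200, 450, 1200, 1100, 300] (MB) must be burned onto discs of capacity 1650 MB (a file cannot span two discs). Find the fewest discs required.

5

Total = 1200 + 1100 + 1100 + 1050 + 900 + 450 + 300 + 300 + 200 = 6600 MB.
Lower bound: ⌈6600/1650⌉ = 4 discs.
Also, 5 files each exceed 825 MB, and no two of those can share a disc, so at least 5 discs are needed.
A packing using 5 discs:
  disc 1: 1200 + 450 = 1650
  disc 2: 1100 + 300 + 200 = 1600
  disc 3: 1100 + 300 = 1400
  disc 4: 1050 = 1050
  disc 5: 900 = 900
This matches the lower bound, so 5 is optimal.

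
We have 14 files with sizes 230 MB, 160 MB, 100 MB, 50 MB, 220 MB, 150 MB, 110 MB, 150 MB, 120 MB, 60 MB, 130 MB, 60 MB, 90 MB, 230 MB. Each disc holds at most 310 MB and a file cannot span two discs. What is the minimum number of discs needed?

7

Total = 230 + 230 + 220 + 160 + 150 + 150 + 130 + 120 + 110 + 100 + 90 + 60 + 60 + 50 = 1860 MB.
Lower bound: ⌈1860/310⌉ = 6 discs.
A packing using 7 discs:
  disc 1: 230 + 60 = 290
  disc 2: 230 + 60 = 290
  disc 3: 220 + 90 = 310
  disc 4: 160 + 150 = 310
  disc 5: 150 + 130 = 280
  disc 6: 120 + 110 + 50 = 280
  disc 7: 100 = 100
No arrangement into 6 discs stays within capacity, so 7 is optimal.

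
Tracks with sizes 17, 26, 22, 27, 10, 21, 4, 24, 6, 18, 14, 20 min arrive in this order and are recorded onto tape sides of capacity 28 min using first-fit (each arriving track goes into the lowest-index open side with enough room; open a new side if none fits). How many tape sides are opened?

9

  17 → side 1 (new)  [load 17/28]
  26 → side 2 (new)  [load 26/28]
  22 → side 3 (new)  [load 22/28]
  27 → side 4 (new)  [load 27/28]
  10 → side 1  [load 27/28]
  21 → side 5 (new)  [load 21/28]
  4 → side 3  [load 26/28]
  24 → side 6 (new)  [load 24/28]
  6 → side 5  [load 27/28]
  18 → side 7 (new)  [load 18/28]
  14 → side 8 (new)  [load 14/28]
  20 → side 9 (new)  [load 20/28]
9 tape sides opened.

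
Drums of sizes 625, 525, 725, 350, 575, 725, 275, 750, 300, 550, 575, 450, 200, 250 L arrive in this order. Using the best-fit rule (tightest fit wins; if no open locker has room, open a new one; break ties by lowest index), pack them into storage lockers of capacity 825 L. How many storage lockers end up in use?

10

  625 → locker 1 (new)  [load 625/825]
  525 → locker 2 (new)  [load 525/825]
  725 → locker 3 (new)  [load 725/825]
  350 → locker 4 (new)  [load 350/825]
  575 → locker 5 (new)  [load 575/825]
  725 → locker 6 (new)  [load 725/825]
  275 → locker 2  [load 800/825]
  750 → locker 7 (new)  [load 750/825]
  300 → locker 4  [load 650/825]
  550 → locker 8 (new)  [load 550/825]
  575 → locker 9 (new)  [load 575/825]
  450 → locker 10 (new)  [load 450/825]
  200 → locker 1  [load 825/825]
  250 → locker 5  [load 825/825]
10 storage lockers opened.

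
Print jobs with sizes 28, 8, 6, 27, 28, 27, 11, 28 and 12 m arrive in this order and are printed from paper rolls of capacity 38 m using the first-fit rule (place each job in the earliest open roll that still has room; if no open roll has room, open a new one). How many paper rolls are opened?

  28 → roll 1 (new)  [load 28/38]
  8 → roll 1  [load 36/38]
  6 → roll 2 (new)  [load 6/38]
  27 → roll 2  [load 33/38]
  28 → roll 3 (new)  [load 28/38]
  27 → roll 4 (new)  [load 27/38]
  11 → roll 4  [load 38/38]
  28 → roll 5 (new)  [load 28/38]
  12 → roll 6 (new)  [load 12/38]
6 paper rolls opened.

6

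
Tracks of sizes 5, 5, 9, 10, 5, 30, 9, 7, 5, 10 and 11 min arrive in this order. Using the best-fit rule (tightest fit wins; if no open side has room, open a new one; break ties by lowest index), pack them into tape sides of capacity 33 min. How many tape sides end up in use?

  5 → side 1 (new)  [load 5/33]
  5 → side 1  [load 10/33]
  9 → side 1  [load 19/33]
  10 → side 1  [load 29/33]
  5 → side 2 (new)  [load 5/33]
  30 → side 3 (new)  [load 30/33]
  9 → side 2  [load 14/33]
  7 → side 2  [load 21/33]
  5 → side 2  [load 26/33]
  10 → side 4 (new)  [load 10/33]
  11 → side 4  [load 21/33]
4 tape sides opened.

4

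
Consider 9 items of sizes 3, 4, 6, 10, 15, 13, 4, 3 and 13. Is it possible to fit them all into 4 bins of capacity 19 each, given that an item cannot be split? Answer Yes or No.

A valid assignment using 4 bins:
  bin 1: 15 + 4 = 19
  bin 2: 13 + 6 = 19
  bin 3: 13 + 4 = 17
  bin 4: 10 + 3 + 3 = 16
Every load is within 19, so 4 bins suffice.

Yes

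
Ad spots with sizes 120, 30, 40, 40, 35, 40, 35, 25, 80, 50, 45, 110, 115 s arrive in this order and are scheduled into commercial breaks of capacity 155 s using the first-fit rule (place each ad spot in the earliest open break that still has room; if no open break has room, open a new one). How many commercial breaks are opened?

  120 → break 1 (new)  [load 120/155]
  30 → break 1  [load 150/155]
  40 → break 2 (new)  [load 40/155]
  40 → break 2  [load 80/155]
  35 → break 2  [load 115/155]
  40 → break 2  [load 155/155]
  35 → break 3 (new)  [load 35/155]
  25 → break 3  [load 60/155]
  80 → break 3  [load 140/155]
  50 → break 4 (new)  [load 50/155]
  45 → break 4  [load 95/155]
  110 → break 5 (new)  [load 110/155]
  115 → break 6 (new)  [load 115/155]
6 commercial breaks opened.

6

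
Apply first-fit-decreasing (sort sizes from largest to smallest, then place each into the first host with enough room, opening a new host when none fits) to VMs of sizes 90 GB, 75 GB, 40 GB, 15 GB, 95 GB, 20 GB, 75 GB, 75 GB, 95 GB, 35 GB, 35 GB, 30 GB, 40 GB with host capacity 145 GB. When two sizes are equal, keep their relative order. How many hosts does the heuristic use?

6

Sorted descending: 95, 95, 90, 75, 75, 75, 40, 40, 35, 35, 30, 20, 15.
  95 → host 1 (new)  [load 95/145]
  95 → host 2 (new)  [load 95/145]
  90 → host 3 (new)  [load 90/145]
  75 → host 4 (new)  [load 75/145]
  75 → host 5 (new)  [load 75/145]
  75 → host 6 (new)  [load 75/145]
  40 → host 1  [load 135/145]
  40 → host 2  [load 135/145]
  35 → host 3  [load 125/145]
  35 → host 4  [load 110/145]
  30 → host 4  [load 140/145]
  20 → host 3  [load 145/145]
  15 → host 5  [load 90/145]
6 hosts opened.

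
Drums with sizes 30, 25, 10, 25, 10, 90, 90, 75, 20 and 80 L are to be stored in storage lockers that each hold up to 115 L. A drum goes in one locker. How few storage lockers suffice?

Total = 90 + 90 + 80 + 75 + 30 + 25 + 25 + 20 + 10 + 10 = 455 L.
Lower bound: ⌈455/115⌉ = 4 storage lockers.
A packing using 4 storage lockers:
  locker 1: 90 + 25 = 115
  locker 2: 90 + 25 = 115
  locker 3: 80 + 30 = 110
  locker 4: 75 + 20 + 10 + 10 = 115
This matches the lower bound, so 4 is optimal.

4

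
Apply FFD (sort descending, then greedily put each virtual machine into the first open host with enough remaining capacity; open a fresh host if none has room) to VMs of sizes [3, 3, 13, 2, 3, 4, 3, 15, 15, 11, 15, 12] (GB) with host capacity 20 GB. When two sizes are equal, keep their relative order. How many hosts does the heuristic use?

6

Sorted descending: 15, 15, 15, 13, 12, 11, 4, 3, 3, 3, 3, 2.
  15 → host 1 (new)  [load 15/20]
  15 → host 2 (new)  [load 15/20]
  15 → host 3 (new)  [load 15/20]
  13 → host 4 (new)  [load 13/20]
  12 → host 5 (new)  [load 12/20]
  11 → host 6 (new)  [load 11/20]
  4 → host 1  [load 19/20]
  3 → host 2  [load 18/20]
  3 → host 3  [load 18/20]
  3 → host 4  [load 16/20]
  3 → host 4  [load 19/20]
  2 → host 2  [load 20/20]
6 hosts opened.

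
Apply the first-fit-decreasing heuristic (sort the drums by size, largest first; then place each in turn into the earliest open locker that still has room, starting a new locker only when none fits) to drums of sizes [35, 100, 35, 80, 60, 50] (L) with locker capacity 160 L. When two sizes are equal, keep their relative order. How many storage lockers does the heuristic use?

3

Sorted descending: 100, 80, 60, 50, 35, 35.
  100 → locker 1 (new)  [load 100/160]
  80 → locker 2 (new)  [load 80/160]
  60 → locker 1  [load 160/160]
  50 → locker 2  [load 130/160]
  35 → locker 3 (new)  [load 35/160]
  35 → locker 3  [load 70/160]
3 storage lockers opened.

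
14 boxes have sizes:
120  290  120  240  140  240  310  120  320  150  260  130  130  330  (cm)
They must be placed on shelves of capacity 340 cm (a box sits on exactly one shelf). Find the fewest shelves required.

Total = 330 + 320 + 310 + 290 + 260 + 240 + 240 + 150 + 140 + 130 + 130 + 120 + 120 + 120 = 2900 cm.
Lower bound: ⌈2900/340⌉ = 9 shelves.
A packing using 11 shelves:
  shelf 1: 330 = 330
  shelf 2: 320 = 320
  shelf 3: 310 = 310
  shelf 4: 290 = 290
  shelf 5: 260 = 260
  shelf 6: 240 = 240
  shelf 7: 240 = 240
  shelf 8: 150 + 140 = 290
  shelf 9: 130 + 130 = 260
  shelf 10: 120 + 120 = 240
  shelf 11: 120 = 120
No arrangement into 10 shelves stays within capacity, so 11 is optimal.

11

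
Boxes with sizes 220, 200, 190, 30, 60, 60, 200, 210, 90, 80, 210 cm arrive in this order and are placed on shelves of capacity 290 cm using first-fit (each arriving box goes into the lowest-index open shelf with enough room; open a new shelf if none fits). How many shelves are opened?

6

  220 → shelf 1 (new)  [load 220/290]
  200 → shelf 2 (new)  [load 200/290]
  190 → shelf 3 (new)  [load 190/290]
  30 → shelf 1  [load 250/290]
  60 → shelf 2  [load 260/290]
  60 → shelf 3  [load 250/290]
  200 → shelf 4 (new)  [load 200/290]
  210 → shelf 5 (new)  [load 210/290]
  90 → shelf 4  [load 290/290]
  80 → shelf 5  [load 290/290]
  210 → shelf 6 (new)  [load 210/290]
6 shelves opened.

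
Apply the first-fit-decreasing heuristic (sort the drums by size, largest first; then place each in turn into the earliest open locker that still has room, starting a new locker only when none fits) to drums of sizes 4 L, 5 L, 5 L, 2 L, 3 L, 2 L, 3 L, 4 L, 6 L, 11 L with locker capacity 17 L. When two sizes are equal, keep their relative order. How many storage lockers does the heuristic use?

Sorted descending: 11, 6, 5, 5, 4, 4, 3, 3, 2, 2.
  11 → locker 1 (new)  [load 11/17]
  6 → locker 1  [load 17/17]
  5 → locker 2 (new)  [load 5/17]
  5 → locker 2  [load 10/17]
  4 → locker 2  [load 14/17]
  4 → locker 3 (new)  [load 4/17]
  3 → locker 2  [load 17/17]
  3 → locker 3  [load 7/17]
  2 → locker 3  [load 9/17]
  2 → locker 3  [load 11/17]
3 storage lockers opened.

3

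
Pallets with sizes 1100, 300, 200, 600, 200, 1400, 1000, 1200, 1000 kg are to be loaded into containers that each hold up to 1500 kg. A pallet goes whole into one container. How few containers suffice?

6

Total = 1400 + 1200 + 1100 + 1000 + 1000 + 600 + 300 + 200 + 200 = 7000 kg.
Lower bound: ⌈7000/1500⌉ = 5 containers.
A packing using 6 containers:
  container 1: 1400 = 1400
  container 2: 1200 + 300 = 1500
  container 3: 1100 + 200 + 200 = 1500
  container 4: 1000 = 1000
  container 5: 1000 = 1000
  container 6: 600 = 600
No arrangement into 5 containers stays within capacity, so 6 is optimal.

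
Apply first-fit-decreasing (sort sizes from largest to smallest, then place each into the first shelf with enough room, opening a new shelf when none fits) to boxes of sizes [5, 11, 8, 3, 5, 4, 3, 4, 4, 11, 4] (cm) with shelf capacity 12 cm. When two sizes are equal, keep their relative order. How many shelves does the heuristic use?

6

Sorted descending: 11, 11, 8, 5, 5, 4, 4, 4, 4, 3, 3.
  11 → shelf 1 (new)  [load 11/12]
  11 → shelf 2 (new)  [load 11/12]
  8 → shelf 3 (new)  [load 8/12]
  5 → shelf 4 (new)  [load 5/12]
  5 → shelf 4  [load 10/12]
  4 → shelf 3  [load 12/12]
  4 → shelf 5 (new)  [load 4/12]
  4 → shelf 5  [load 8/12]
  4 → shelf 5  [load 12/12]
  3 → shelf 6 (new)  [load 3/12]
  3 → shelf 6  [load 6/12]
6 shelves opened.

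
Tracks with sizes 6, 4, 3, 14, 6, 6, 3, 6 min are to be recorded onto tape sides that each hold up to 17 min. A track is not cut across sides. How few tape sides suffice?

Total = 14 + 6 + 6 + 6 + 6 + 4 + 3 + 3 = 48 min.
Lower bound: ⌈48/17⌉ = 3 tape sides.
A packing using 3 tape sides:
  side 1: 14 + 3 = 17
  side 2: 6 + 6 + 4 = 16
  side 3: 6 + 6 + 3 = 15
This matches the lower bound, so 3 is optimal.

3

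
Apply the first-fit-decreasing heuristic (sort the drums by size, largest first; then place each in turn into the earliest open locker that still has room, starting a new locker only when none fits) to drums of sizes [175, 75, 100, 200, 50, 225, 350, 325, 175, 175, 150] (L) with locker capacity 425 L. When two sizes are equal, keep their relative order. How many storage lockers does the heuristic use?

5

Sorted descending: 350, 325, 225, 200, 175, 175, 175, 150, 100, 75, 50.
  350 → locker 1 (new)  [load 350/425]
  325 → locker 2 (new)  [load 325/425]
  225 → locker 3 (new)  [load 225/425]
  200 → locker 3  [load 425/425]
  175 → locker 4 (new)  [load 175/425]
  175 → locker 4  [load 350/425]
  175 → locker 5 (new)  [load 175/425]
  150 → locker 5  [load 325/425]
  100 → locker 2  [load 425/425]
  75 → locker 1  [load 425/425]
  50 → locker 4  [load 400/425]
5 storage lockers opened.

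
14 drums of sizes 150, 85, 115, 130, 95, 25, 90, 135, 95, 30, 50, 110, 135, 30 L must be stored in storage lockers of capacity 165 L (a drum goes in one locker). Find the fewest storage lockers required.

Total = 150 + 135 + 135 + 130 + 115 + 110 + 95 + 95 + 90 + 85 + 50 + 30 + 30 + 25 = 1275 L.
Lower bound: ⌈1275/165⌉ = 8 storage lockers.
Also, 10 drums each exceed 165/2 L, and no two of those can share a locker, so at least 10 storage lockers are needed.
A packing using 10 storage lockers:
  locker 1: 150 = 150
  locker 2: 135 + 30 = 165
  locker 3: 135 + 30 = 165
  locker 4: 130 + 25 = 155
  locker 5: 115 + 50 = 165
  locker 6: 110 = 110
  locker 7: 95 = 95
  locker 8: 95 = 95
  locker 9: 90 = 90
  locker 10: 85 = 85
This matches the lower bound, so 10 is optimal.

10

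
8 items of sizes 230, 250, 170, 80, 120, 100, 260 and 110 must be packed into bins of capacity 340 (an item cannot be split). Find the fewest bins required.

Total = 260 + 250 + 230 + 170 + 120 + 110 + 100 + 80 = 1320.
Lower bound: ⌈1320/340⌉ = 4 bins.
A packing using 5 bins:
  bin 1: 260 + 80 = 340
  bin 2: 250 = 250
  bin 3: 230 + 110 = 340
  bin 4: 170 + 120 = 290
  bin 5: 100 = 100
No arrangement into 4 bins stays within capacity, so 5 is optimal.

5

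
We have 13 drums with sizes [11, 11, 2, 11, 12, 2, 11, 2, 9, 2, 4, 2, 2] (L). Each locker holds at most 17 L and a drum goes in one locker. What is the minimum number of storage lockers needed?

Total = 12 + 11 + 11 + 11 + 11 + 9 + 4 + 2 + 2 + 2 + 2 + 2 + 2 = 81 L.
Lower bound: ⌈81/17⌉ = 5 storage lockers.
Also, 6 drums each exceed 17/2 L, and no two of those can share a locker, so at least 6 storage lockers are needed.
A packing using 6 storage lockers:
  locker 1: 12 + 4 = 16
  locker 2: 11 + 2 + 2 + 2 = 17
  locker 3: 11 + 2 + 2 + 2 = 17
  locker 4: 11 = 11
  locker 5: 11 = 11
  locker 6: 9 = 9
This matches the lower bound, so 6 is optimal.

6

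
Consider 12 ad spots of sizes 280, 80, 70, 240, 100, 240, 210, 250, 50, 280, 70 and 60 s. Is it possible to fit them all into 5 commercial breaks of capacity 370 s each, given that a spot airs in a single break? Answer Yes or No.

Total = 1930 s; ⌈1930/370⌉ = 6.
At least 6 commercial breaks are required, but only 5 are allowed.

No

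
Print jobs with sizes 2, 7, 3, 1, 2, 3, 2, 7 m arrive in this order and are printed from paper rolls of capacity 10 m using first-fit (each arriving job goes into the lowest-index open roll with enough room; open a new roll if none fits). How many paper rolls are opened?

3

  2 → roll 1 (new)  [load 2/10]
  7 → roll 1  [load 9/10]
  3 → roll 2 (new)  [load 3/10]
  1 → roll 1  [load 10/10]
  2 → roll 2  [load 5/10]
  3 → roll 2  [load 8/10]
  2 → roll 2  [load 10/10]
  7 → roll 3 (new)  [load 7/10]
3 paper rolls opened.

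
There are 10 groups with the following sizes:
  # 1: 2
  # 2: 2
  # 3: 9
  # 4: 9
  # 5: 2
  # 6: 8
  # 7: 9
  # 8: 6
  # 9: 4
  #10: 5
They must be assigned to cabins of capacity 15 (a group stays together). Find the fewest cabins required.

4

Total = 9 + 9 + 9 + 8 + 6 + 5 + 4 + 2 + 2 + 2 = 56.
Lower bound: ⌈56/15⌉ = 4 cabins.
A packing using 4 cabins:
  cabin 1: 9 + 6 = 15
  cabin 2: 9 + 5 = 14
  cabin 3: 9 + 4 + 2 = 15
  cabin 4: 8 + 2 + 2 = 12
This matches the lower bound, so 4 is optimal.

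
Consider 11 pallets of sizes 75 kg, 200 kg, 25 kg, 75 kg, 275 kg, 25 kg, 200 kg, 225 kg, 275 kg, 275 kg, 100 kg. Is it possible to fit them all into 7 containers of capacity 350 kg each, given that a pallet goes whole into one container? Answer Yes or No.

A valid assignment using 6 containers:
  container 1: 275 + 75 = 350
  container 2: 275 + 75 = 350
  container 3: 275 + 25 + 25 = 325
  container 4: 225 + 100 = 325
  container 5: 200 = 200
  container 6: 200 = 200
That uses only 6 ≤ 7, so 7 containers are enough.

Yes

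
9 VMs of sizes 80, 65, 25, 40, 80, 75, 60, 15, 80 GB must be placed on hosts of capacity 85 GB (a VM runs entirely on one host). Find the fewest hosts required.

7

Total = 80 + 80 + 80 + 75 + 65 + 60 + 40 + 25 + 15 = 520 GB.
Lower bound: ⌈520/85⌉ = 7 hosts.
A packing using 7 hosts:
  host 1: 80 = 80
  host 2: 80 = 80
  host 3: 80 = 80
  host 4: 75 = 75
  host 5: 65 + 15 = 80
  host 6: 60 + 25 = 85
  host 7: 40 = 40
This matches the lower bound, so 7 is optimal.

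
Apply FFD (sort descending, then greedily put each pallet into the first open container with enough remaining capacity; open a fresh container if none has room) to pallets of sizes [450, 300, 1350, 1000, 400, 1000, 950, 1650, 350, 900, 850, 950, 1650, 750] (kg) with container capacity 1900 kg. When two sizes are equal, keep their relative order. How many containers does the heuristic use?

Sorted descending: 1650, 1650, 1350, 1000, 1000, 950, 950, 900, 850, 750, 450, 400, 350, 300.
  1650 → container 1 (new)  [load 1650/1900]
  1650 → container 2 (new)  [load 1650/1900]
  1350 → container 3 (new)  [load 1350/1900]
  1000 → container 4 (new)  [load 1000/1900]
  1000 → container 5 (new)  [load 1000/1900]
  950 → container 6 (new)  [load 950/1900]
  950 → container 6  [load 1900/1900]
  900 → container 4  [load 1900/1900]
  850 → container 5  [load 1850/1900]
  750 → container 7 (new)  [load 750/1900]
  450 → container 3  [load 1800/1900]
  400 → container 7  [load 1150/1900]
  350 → container 7  [load 1500/1900]
  300 → container 7  [load 1800/1900]
7 containers opened.

7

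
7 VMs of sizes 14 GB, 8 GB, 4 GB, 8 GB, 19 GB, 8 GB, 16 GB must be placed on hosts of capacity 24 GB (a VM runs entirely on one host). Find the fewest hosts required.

4

Total = 19 + 16 + 14 + 8 + 8 + 8 + 4 = 77 GB.
Lower bound: ⌈77/24⌉ = 4 hosts.
A packing using 4 hosts:
  host 1: 19 + 4 = 23
  host 2: 16 + 8 = 24
  host 3: 14 + 8 = 22
  host 4: 8 = 8
This matches the lower bound, so 4 is optimal.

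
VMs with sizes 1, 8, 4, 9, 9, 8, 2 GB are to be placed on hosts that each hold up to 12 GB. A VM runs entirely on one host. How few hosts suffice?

Total = 9 + 9 + 8 + 8 + 4 + 2 + 1 = 41 GB.
Lower bound: ⌈41/12⌉ = 4 hosts.
A packing using 4 hosts:
  host 1: 9 + 2 + 1 = 12
  host 2: 9 = 9
  host 3: 8 + 4 = 12
  host 4: 8 = 8
This matches the lower bound, so 4 is optimal.

4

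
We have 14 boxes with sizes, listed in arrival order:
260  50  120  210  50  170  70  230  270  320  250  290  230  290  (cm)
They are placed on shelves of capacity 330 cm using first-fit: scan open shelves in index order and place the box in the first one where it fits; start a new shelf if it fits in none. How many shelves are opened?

10

  260 → shelf 1 (new)  [load 260/330]
  50 → shelf 1  [load 310/330]
  120 → shelf 2 (new)  [load 120/330]
  210 → shelf 2  [load 330/330]
  50 → shelf 3 (new)  [load 50/330]
  170 → shelf 3  [load 220/330]
  70 → shelf 3  [load 290/330]
  230 → shelf 4 (new)  [load 230/330]
  270 → shelf 5 (new)  [load 270/330]
  320 → shelf 6 (new)  [load 320/330]
  250 → shelf 7 (new)  [load 250/330]
  290 → shelf 8 (new)  [load 290/330]
  230 → shelf 9 (new)  [load 230/330]
  290 → shelf 10 (new)  [load 290/330]
10 shelves opened.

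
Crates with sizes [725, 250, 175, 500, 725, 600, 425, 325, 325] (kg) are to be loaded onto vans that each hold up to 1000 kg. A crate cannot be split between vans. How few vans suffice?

Total = 725 + 725 + 600 + 500 + 425 + 325 + 325 + 250 + 175 = 4050 kg.
Lower bound: ⌈4050/1000⌉ = 5 vans.
A packing using 5 vans:
  van 1: 725 + 250 = 975
  van 2: 725 + 175 = 900
  van 3: 600 + 325 = 925
  van 4: 500 + 425 = 925
  van 5: 325 = 325
This matches the lower bound, so 5 is optimal.

5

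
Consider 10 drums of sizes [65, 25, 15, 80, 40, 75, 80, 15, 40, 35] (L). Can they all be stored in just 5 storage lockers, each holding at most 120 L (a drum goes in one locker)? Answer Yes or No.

Yes

A valid assignment using 4 storage lockers:
  locker 1: 80 + 40 = 120
  locker 2: 80 + 40 = 120
  locker 3: 75 + 35 = 110
  locker 4: 65 + 25 + 15 + 15 = 120
That uses only 4 ≤ 5, so 5 storage lockers are enough.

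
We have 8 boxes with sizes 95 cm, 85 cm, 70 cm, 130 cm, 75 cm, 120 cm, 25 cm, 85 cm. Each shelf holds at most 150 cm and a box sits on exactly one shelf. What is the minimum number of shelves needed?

Total = 130 + 120 + 95 + 85 + 85 + 75 + 70 + 25 = 685 cm.
Lower bound: ⌈685/150⌉ = 5 shelves.
A packing using 6 shelves:
  shelf 1: 130 = 130
  shelf 2: 120 + 25 = 145
  shelf 3: 95 = 95
  shelf 4: 85 = 85
  shelf 5: 85 = 85
  shelf 6: 75 + 70 = 145
No arrangement into 5 shelves stays within capacity, so 6 is optimal.

6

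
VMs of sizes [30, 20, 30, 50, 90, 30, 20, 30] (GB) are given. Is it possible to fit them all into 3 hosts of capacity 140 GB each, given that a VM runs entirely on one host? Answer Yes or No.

A valid assignment using 3 hosts:
  host 1: 90 + 50 = 140
  host 2: 30 + 30 + 30 + 30 + 20 = 140
  host 3: 20 = 20
Every load is within 140 GB, so 3 hosts suffice.

Yes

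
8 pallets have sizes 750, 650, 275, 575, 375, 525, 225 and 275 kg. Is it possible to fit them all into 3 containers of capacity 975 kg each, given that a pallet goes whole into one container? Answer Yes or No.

No

Total = 3650 kg; ⌈3650/975⌉ = 4.
At least 4 containers are required, but only 3 are allowed.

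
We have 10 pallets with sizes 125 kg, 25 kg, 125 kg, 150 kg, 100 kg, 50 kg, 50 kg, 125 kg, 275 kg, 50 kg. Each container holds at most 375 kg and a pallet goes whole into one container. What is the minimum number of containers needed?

3

Total = 275 + 150 + 125 + 125 + 125 + 100 + 50 + 50 + 50 + 25 = 1075 kg.
Lower bound: ⌈1075/375⌉ = 3 containers.
A packing using 3 containers:
  container 1: 275 + 100 = 375
  container 2: 150 + 125 + 50 + 50 = 375
  container 3: 125 + 125 + 50 + 25 = 325
This matches the lower bound, so 3 is optimal.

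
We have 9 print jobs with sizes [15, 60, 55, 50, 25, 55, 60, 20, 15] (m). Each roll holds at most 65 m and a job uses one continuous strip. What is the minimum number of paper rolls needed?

6

Total = 60 + 60 + 55 + 55 + 50 + 25 + 20 + 15 + 15 = 355 m.
Lower bound: ⌈355/65⌉ = 6 paper rolls.
A packing using 6 paper rolls:
  roll 1: 60 = 60
  roll 2: 60 = 60
  roll 3: 55 = 55
  roll 4: 55 = 55
  roll 5: 50 + 15 = 65
  roll 6: 25 + 20 + 15 = 60
This matches the lower bound, so 6 is optimal.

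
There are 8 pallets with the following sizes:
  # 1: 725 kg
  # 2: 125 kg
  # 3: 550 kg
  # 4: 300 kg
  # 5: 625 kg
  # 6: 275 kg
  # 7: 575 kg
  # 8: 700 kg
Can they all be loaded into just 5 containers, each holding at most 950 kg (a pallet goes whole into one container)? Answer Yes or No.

Yes

A valid assignment using 5 containers:
  container 1: 725 + 125 = 850
  container 2: 700 = 700
  container 3: 625 + 300 = 925
  container 4: 575 + 275 = 850
  container 5: 550 = 550
Every load is within 950 kg, so 5 containers suffice.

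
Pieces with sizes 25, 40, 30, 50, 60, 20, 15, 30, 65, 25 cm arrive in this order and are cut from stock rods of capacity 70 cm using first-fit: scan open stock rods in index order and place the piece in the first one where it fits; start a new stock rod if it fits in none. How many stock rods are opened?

  25 → stock rod 1 (new)  [load 25/70]
  40 → stock rod 1  [load 65/70]
  30 → stock rod 2 (new)  [load 30/70]
  50 → stock rod 3 (new)  [load 50/70]
  60 → stock rod 4 (new)  [load 60/70]
  20 → stock rod 2  [load 50/70]
  15 → stock rod 2  [load 65/70]
  30 → stock rod 5 (new)  [load 30/70]
  65 → stock rod 6 (new)  [load 65/70]
  25 → stock rod 5  [load 55/70]
6 stock rods opened.

6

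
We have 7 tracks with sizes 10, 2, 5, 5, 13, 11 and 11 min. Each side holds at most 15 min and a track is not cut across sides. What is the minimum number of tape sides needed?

5

Total = 13 + 11 + 11 + 10 + 5 + 5 + 2 = 57 min.
Lower bound: ⌈57/15⌉ = 4 tape sides.
A packing using 5 tape sides:
  side 1: 13 + 2 = 15
  side 2: 11 = 11
  side 3: 11 = 11
  side 4: 10 + 5 = 15
  side 5: 5 = 5
No arrangement into 4 tape sides stays within capacity, so 5 is optimal.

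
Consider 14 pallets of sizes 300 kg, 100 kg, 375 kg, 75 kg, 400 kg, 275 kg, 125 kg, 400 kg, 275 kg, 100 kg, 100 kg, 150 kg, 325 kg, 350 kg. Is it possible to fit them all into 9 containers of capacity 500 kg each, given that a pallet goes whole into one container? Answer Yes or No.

Yes

A valid assignment using 8 containers:
  container 1: 400 + 100 = 500
  container 2: 400 + 100 = 500
  container 3: 375 + 125 = 500
  container 4: 350 + 150 = 500
  container 5: 325 + 100 + 75 = 500
  container 6: 300 = 300
  container 7: 275 = 275
  container 8: 275 = 275
That uses only 8 ≤ 9, so 9 containers are enough.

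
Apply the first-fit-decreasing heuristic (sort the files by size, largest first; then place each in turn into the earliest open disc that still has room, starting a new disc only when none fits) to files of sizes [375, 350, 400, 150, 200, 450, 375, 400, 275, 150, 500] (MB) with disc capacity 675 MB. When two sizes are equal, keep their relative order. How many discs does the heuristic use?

7

Sorted descending: 500, 450, 400, 400, 375, 375, 350, 275, 200, 150, 150.
  500 → disc 1 (new)  [load 500/675]
  450 → disc 2 (new)  [load 450/675]
  400 → disc 3 (new)  [load 400/675]
  400 → disc 4 (new)  [load 400/675]
  375 → disc 5 (new)  [load 375/675]
  375 → disc 6 (new)  [load 375/675]
  350 → disc 7 (new)  [load 350/675]
  275 → disc 3  [load 675/675]
  200 → disc 2  [load 650/675]
  150 → disc 1  [load 650/675]
  150 → disc 4  [load 550/675]
7 discs opened.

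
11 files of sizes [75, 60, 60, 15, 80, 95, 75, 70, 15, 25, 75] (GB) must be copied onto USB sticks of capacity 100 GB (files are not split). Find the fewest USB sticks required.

Total = 95 + 80 + 75 + 75 + 75 + 70 + 60 + 60 + 25 + 15 + 15 = 645 GB.
Lower bound: ⌈645/100⌉ = 7 USB sticks.
Also, 8 files each exceed 50 GB, and no two of those can share a USB stick, so at least 8 USB sticks are needed.
A packing using 8 USB sticks:
  USB stick 1: 95 = 95
  USB stick 2: 80 + 15 = 95
  USB stick 3: 75 + 25 = 100
  USB stick 4: 75 + 15 = 90
  USB stick 5: 75 = 75
  USB stick 6: 70 = 70
  USB stick 7: 60 = 60
  USB stick 8: 60 = 60
This matches the lower bound, so 8 is optimal.

8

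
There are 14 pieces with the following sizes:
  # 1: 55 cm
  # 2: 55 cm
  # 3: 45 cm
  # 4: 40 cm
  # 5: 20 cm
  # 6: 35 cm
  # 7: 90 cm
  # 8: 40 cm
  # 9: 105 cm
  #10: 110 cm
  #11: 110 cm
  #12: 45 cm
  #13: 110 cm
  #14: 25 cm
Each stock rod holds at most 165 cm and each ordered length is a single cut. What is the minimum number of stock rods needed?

Total = 110 + 110 + 110 + 105 + 90 + 55 + 55 + 45 + 45 + 40 + 40 + 35 + 25 + 20 = 885 cm.
Lower bound: ⌈885/165⌉ = 6 stock rods.
A packing using 6 stock rods:
  stock rod 1: 110 + 55 = 165
  stock rod 2: 110 + 55 = 165
  stock rod 3: 110 + 45 = 155
  stock rod 4: 105 + 45 = 150
  stock rod 5: 90 + 40 + 35 = 165
  stock rod 6: 40 + 25 + 20 = 85
This matches the lower bound, so 6 is optimal.

6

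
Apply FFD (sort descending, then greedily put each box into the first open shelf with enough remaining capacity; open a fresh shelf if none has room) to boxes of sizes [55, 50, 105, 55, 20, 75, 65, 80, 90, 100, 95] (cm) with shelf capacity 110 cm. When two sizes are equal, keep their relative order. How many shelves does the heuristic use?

9

Sorted descending: 105, 100, 95, 90, 80, 75, 65, 55, 55, 50, 20.
  105 → shelf 1 (new)  [load 105/110]
  100 → shelf 2 (new)  [load 100/110]
  95 → shelf 3 (new)  [load 95/110]
  90 → shelf 4 (new)  [load 90/110]
  80 → shelf 5 (new)  [load 80/110]
  75 → shelf 6 (new)  [load 75/110]
  65 → shelf 7 (new)  [load 65/110]
  55 → shelf 8 (new)  [load 55/110]
  55 → shelf 8  [load 110/110]
  50 → shelf 9 (new)  [load 50/110]
  20 → shelf 4  [load 110/110]
9 shelves opened.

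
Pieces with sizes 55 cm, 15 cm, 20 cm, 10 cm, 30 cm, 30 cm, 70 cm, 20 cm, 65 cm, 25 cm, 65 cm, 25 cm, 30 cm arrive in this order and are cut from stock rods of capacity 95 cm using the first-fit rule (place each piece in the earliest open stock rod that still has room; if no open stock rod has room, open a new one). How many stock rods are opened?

5

  55 → stock rod 1 (new)  [load 55/95]
  15 → stock rod 1  [load 70/95]
  20 → stock rod 1  [load 90/95]
  10 → stock rod 2 (new)  [load 10/95]
  30 → stock rod 2  [load 40/95]
  30 → stock rod 2  [load 70/95]
  70 → stock rod 3 (new)  [load 70/95]
  20 → stock rod 2  [load 90/95]
  65 → stock rod 4 (new)  [load 65/95]
  25 → stock rod 3  [load 95/95]
  65 → stock rod 5 (new)  [load 65/95]
  25 → stock rod 4  [load 90/95]
  30 → stock rod 5  [load 95/95]
5 stock rods opened.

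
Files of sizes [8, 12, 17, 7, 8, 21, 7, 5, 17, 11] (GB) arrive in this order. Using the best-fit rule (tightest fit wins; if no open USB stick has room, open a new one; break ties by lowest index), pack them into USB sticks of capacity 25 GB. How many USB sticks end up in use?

6

  8 → USB stick 1 (new)  [load 8/25]
  12 → USB stick 1  [load 20/25]
  17 → USB stick 2 (new)  [load 17/25]
  7 → USB stick 2  [load 24/25]
  8 → USB stick 3 (new)  [load 8/25]
  21 → USB stick 4 (new)  [load 21/25]
  7 → USB stick 3  [load 15/25]
  5 → USB stick 1  [load 25/25]
  17 → USB stick 5 (new)  [load 17/25]
  11 → USB stick 6 (new)  [load 11/25]
6 USB sticks opened.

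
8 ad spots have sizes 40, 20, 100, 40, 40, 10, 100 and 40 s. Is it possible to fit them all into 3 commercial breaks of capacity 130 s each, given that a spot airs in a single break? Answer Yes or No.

Total = 390 s; ⌈390/130⌉ = 3.
The bound of 3 does not rule out 3, but exhaustive search shows no assignment into 3 commercial breaks of capacity 130 s exists — the minimum is 4.

No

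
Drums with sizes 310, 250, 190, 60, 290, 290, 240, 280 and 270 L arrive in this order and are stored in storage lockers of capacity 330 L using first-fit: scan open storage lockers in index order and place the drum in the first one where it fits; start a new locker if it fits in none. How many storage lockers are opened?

8

  310 → locker 1 (new)  [load 310/330]
  250 → locker 2 (new)  [load 250/330]
  190 → locker 3 (new)  [load 190/330]
  60 → locker 2  [load 310/330]
  290 → locker 4 (new)  [load 290/330]
  290 → locker 5 (new)  [load 290/330]
  240 → locker 6 (new)  [load 240/330]
  280 → locker 7 (new)  [load 280/330]
  270 → locker 8 (new)  [load 270/330]
8 storage lockers opened.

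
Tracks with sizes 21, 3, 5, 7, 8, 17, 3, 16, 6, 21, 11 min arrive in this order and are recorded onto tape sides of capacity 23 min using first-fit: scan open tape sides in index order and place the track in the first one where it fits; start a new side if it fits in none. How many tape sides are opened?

  21 → side 1 (new)  [load 21/23]
  3 → side 2 (new)  [load 3/23]
  5 → side 2  [load 8/23]
  7 → side 2  [load 15/23]
  8 → side 2  [load 23/23]
  17 → side 3 (new)  [load 17/23]
  3 → side 3  [load 20/23]
  16 → side 4 (new)  [load 16/23]
  6 → side 4  [load 22/23]
  21 → side 5 (new)  [load 21/23]
  11 → side 6 (new)  [load 11/23]
6 tape sides opened.

6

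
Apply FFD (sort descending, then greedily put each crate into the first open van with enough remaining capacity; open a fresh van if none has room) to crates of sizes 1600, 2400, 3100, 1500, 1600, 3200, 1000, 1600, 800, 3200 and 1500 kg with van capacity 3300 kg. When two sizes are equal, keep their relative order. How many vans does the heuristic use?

7

Sorted descending: 3200, 3200, 3100, 2400, 1600, 1600, 1600, 1500, 1500, 1000, 800.
  3200 → van 1 (new)  [load 3200/3300]
  3200 → van 2 (new)  [load 3200/3300]
  3100 → van 3 (new)  [load 3100/3300]
  2400 → van 4 (new)  [load 2400/3300]
  1600 → van 5 (new)  [load 1600/3300]
  1600 → van 5  [load 3200/3300]
  1600 → van 6 (new)  [load 1600/3300]
  1500 → van 6  [load 3100/3300]
  1500 → van 7 (new)  [load 1500/3300]
  1000 → van 7  [load 2500/3300]
  800 → van 4  [load 3200/3300]
7 vans opened.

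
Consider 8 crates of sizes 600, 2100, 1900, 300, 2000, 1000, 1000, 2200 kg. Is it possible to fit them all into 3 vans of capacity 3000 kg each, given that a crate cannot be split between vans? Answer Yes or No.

No

Total = 11100 kg; ⌈11100/3000⌉ = 4.
At least 4 vans are required, but only 3 are allowed.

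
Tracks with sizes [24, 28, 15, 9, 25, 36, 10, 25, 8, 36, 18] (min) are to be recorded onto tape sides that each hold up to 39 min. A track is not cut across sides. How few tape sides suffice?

Total = 36 + 36 + 28 + 25 + 25 + 24 + 18 + 15 + 10 + 9 + 8 = 234 min.
Lower bound: ⌈234/39⌉ = 6 tape sides.
A packing using 7 tape sides:
  side 1: 36 = 36
  side 2: 36 = 36
  side 3: 28 + 10 = 38
  side 4: 25 + 9 = 34
  side 5: 25 + 8 = 33
  side 6: 24 + 15 = 39
  side 7: 18 = 18
No arrangement into 6 tape sides stays within capacity, so 7 is optimal.

7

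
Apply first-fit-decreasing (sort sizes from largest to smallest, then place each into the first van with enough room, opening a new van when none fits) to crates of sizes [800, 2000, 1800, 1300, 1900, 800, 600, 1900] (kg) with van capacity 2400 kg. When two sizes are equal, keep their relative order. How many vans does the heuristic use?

6

Sorted descending: 2000, 1900, 1900, 1800, 1300, 800, 800, 600.
  2000 → van 1 (new)  [load 2000/2400]
  1900 → van 2 (new)  [load 1900/2400]
  1900 → van 3 (new)  [load 1900/2400]
  1800 → van 4 (new)  [load 1800/2400]
  1300 → van 5 (new)  [load 1300/2400]
  800 → van 5  [load 2100/2400]
  800 → van 6 (new)  [load 800/2400]
  600 → van 4  [load 2400/2400]
6 vans opened.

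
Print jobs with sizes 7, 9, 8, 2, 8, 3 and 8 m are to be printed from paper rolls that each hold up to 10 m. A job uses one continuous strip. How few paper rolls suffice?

Total = 9 + 8 + 8 + 8 + 7 + 3 + 2 = 45 m.
Lower bound: ⌈45/10⌉ = 5 paper rolls.
A packing using 5 paper rolls:
  roll 1: 9 = 9
  roll 2: 8 + 2 = 10
  roll 3: 8 = 8
  roll 4: 8 = 8
  roll 5: 7 + 3 = 10
This matches the lower bound, so 5 is optimal.

5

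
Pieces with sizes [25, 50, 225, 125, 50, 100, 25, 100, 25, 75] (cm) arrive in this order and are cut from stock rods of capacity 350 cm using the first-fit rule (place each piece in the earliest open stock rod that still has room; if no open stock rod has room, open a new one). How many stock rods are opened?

  25 → stock rod 1 (new)  [load 25/350]
  50 → stock rod 1  [load 75/350]
  225 → stock rod 1  [load 300/350]
  125 → stock rod 2 (new)  [load 125/350]
  50 → stock rod 1  [load 350/350]
  100 → stock rod 2  [load 225/350]
  25 → stock rod 2  [load 250/350]
  100 → stock rod 2  [load 350/350]
  25 → stock rod 3 (new)  [load 25/350]
  75 → stock rod 3  [load 100/350]
3 stock rods opened.

3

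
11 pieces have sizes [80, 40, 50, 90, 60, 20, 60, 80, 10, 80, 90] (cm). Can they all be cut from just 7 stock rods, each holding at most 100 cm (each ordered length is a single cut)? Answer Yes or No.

Total = 660 cm; ⌈660/100⌉ = 7.
The bound of 7 does not rule out 7, but exhaustive search shows no assignment into 7 stock rods of capacity 100 cm exists — the minimum is 8.

No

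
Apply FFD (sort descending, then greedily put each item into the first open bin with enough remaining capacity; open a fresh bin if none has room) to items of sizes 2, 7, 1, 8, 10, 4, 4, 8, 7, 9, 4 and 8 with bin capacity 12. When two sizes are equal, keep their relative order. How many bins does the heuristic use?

Sorted descending: 10, 9, 8, 8, 8, 7, 7, 4, 4, 4, 2, 1.
  10 → bin 1 (new)  [load 10/12]
  9 → bin 2 (new)  [load 9/12]
  8 → bin 3 (new)  [load 8/12]
  8 → bin 4 (new)  [load 8/12]
  8 → bin 5 (new)  [load 8/12]
  7 → bin 6 (new)  [load 7/12]
  7 → bin 7 (new)  [load 7/12]
  4 → bin 3  [load 12/12]
  4 → bin 4  [load 12/12]
  4 → bin 5  [load 12/12]
  2 → bin 1  [load 12/12]
  1 → bin 2  [load 10/12]
7 bins opened.

7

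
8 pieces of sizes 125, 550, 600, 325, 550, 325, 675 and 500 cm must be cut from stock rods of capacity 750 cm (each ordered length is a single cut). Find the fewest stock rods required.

Total = 675 + 600 + 550 + 550 + 500 + 325 + 325 + 125 = 3650 cm.
Lower bound: ⌈3650/750⌉ = 5 stock rods.
A packing using 6 stock rods:
  stock rod 1: 675 = 675
  stock rod 2: 600 + 125 = 725
  stock rod 3: 550 = 550
  stock rod 4: 550 = 550
  stock rod 5: 500 = 500
  stock rod 6: 325 + 325 = 650
No arrangement into 5 stock rods stays within capacity, so 6 is optimal.

6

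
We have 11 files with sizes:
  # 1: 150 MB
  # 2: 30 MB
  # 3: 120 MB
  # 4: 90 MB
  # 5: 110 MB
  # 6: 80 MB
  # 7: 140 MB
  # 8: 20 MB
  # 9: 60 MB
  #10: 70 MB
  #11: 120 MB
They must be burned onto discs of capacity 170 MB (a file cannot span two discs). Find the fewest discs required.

Total = 150 + 140 + 120 + 120 + 110 + 90 + 80 + 70 + 60 + 30 + 20 = 990 MB.
Lower bound: ⌈990/170⌉ = 6 discs.
A packing using 7 discs:
  disc 1: 150 + 20 = 170
  disc 2: 140 + 30 = 170
  disc 3: 120 = 120
  disc 4: 120 = 120
  disc 5: 110 + 60 = 170
  disc 6: 90 + 80 = 170
  disc 7: 70 = 70
No arrangement into 6 discs stays within capacity, so 7 is optimal.

7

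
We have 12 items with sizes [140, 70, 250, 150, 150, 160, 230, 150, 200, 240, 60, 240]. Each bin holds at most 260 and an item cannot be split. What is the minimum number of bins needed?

Total = 250 + 240 + 240 + 230 + 200 + 160 + 150 + 150 + 150 + 140 + 70 + 60 = 2040.
Lower bound: ⌈2040/260⌉ = 8 bins.
Also, 10 items each exceed 130, and no two of those can share a bin, so at least 10 bins are needed.
A packing using 10 bins:
  bin 1: 250 = 250
  bin 2: 240 = 240
  bin 3: 240 = 240
  bin 4: 230 = 230
  bin 5: 200 + 60 = 260
  bin 6: 160 + 70 = 230
  bin 7: 150 = 150
  bin 8: 150 = 150
  bin 9: 150 = 150
  bin 10: 140 = 140
This matches the lower bound, so 10 is optimal.

10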